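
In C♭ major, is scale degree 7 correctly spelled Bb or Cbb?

Each scale degree takes a distinct letter name. Degree 7 of a scale on C must use the letter B.
Bb and Cbb are enharmonically the same pitch, but only Bb uses the letter B, so it is the correct spelling here.

Bb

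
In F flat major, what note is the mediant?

Ab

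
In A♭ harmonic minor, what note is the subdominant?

Degree 4 takes the letter 3 steps above A, which is D.
In harmonic minor, degree 4 sits 5 semitones above the tonic. Ab + 5 semitones is pitch class 1, spelled on D as Db.

Db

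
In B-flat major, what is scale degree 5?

F

Degree 5 takes the letter 4 steps above B, which is F.
In major, degree 5 sits 7 semitones above the tonic. Bb + 7 semitones is pitch class 5, spelled on F as F.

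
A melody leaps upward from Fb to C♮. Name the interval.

The letter names run F→C, a span of 4 letter steps, so the interval is some kind of fifth.
Fb to C is 8 semitones. A perfect fifth is 7, so 8 makes it augmented.

augmented fifth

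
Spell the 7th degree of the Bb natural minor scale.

Degree 7 takes the letter 6 steps above B, which is A.
In natural minor, degree 7 sits 10 semitones above the tonic. Bb + 10 semitones is pitch class 8, spelled on A as Ab.

Ab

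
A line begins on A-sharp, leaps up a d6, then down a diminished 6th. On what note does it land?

A diminished sixth up from A# is F (letter F, 7 semitones up).
A diminished sixth down from F is A# (letter A, 7 semitones down).

A#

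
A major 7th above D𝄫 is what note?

Cb

A seventh above D lands on the letter C.
A major seventh spans 11 semitones, so Dbb moves to pitch class 11. On the letter C that is Cb.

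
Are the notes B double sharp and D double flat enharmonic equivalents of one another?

No

B## is pitch class 1; Dbb is pitch class 0.
The pitch classes differ (1 vs. 0), so they are not enharmonic equivalents.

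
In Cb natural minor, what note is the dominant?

Gb

Degree 5 takes the letter 4 steps above C, which is G.
In natural minor, degree 5 sits 7 semitones above the tonic. Cb + 7 semitones is pitch class 6, spelled on G as Gb.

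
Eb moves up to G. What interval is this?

major third

Counting letters E–F–G gives a third.
Eb→G = 4 semitones, exactly the major third.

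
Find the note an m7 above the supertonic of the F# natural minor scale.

The supertonic of F# natural minor is G#.
A minor seventh (10 semitones) above G# lands on the letter F, giving F#.

F#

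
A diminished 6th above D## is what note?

B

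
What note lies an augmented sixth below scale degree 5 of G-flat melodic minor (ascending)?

Fbb

Scale degree 5 of Gb melodic minor (ascending) is Db.
An augmented sixth (10 semitones) below Db lands on the letter F, giving Fbb.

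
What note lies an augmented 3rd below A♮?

A down a major third is F, so the target letter is F.
From A, an augmented third is 5 semitones down: Fb.

Fb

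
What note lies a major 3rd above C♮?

A third above C lands on the letter E.
A major third spans 4 semitones, so C moves to pitch class 4. On the letter E that is E.

E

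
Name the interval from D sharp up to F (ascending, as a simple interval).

diminished third

Counting letters D–E–F gives a third.
D#→F = 2 semitones, 2 narrower than the major third (4), so diminished.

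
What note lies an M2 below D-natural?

D down a major second is C, so the target letter is C.
From D, a major second is 2 semitones down: C.

C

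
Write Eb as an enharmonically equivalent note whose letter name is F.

Fbb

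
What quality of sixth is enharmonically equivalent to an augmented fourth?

An augmented fourth spans 6 semitones.
A sixth spanning 6 semitones is doubly diminished (the major sixth is 9).

doubly diminished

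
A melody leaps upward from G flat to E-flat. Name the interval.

Counting letters G–A–B–C–D–E gives a sixth.
Gb→Eb = 9 semitones, exactly the major sixth.

major sixth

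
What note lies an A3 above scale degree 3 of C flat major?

G#

Scale degree 3 of Cb major is Eb.
An augmented third (5 semitones) above Eb lands on the letter G, giving G#.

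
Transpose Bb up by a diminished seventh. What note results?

A seventh above B lands on the letter A.
A diminished seventh spans 9 semitones, so Bb moves to pitch class 7. On the letter A that is Abb.

Abb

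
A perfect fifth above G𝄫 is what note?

G up a perfect fifth is D, so the target letter is D.
From Gbb, a perfect fifth is 7 semitones up: Dbb.

Dbb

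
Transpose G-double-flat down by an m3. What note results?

Ebb

A third below G lands on the letter E.
A minor third spans 3 semitones, so Gbb moves to pitch class 2. On the letter E that is Ebb.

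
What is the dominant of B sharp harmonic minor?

Degree 5 takes the letter 4 steps above B, which is F.
In harmonic minor, degree 5 sits 7 semitones above the tonic. B# + 7 semitones is pitch class 7, spelled on F as F##.

F##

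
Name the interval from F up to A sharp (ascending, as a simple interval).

Counting letters F–G–A gives a third.
F→A# = 5 semitones, 1 wider than the major third (4), so augmented.

augmented third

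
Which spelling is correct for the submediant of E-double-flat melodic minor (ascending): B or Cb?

Cb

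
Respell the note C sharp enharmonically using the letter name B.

B##

C# is pitch class 1. The letter B alone is pitch class 11.
To reach pitch class 1 from B requires an offset of +2 semitones, i.e. double sharp: B##.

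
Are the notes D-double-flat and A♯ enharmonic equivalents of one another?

No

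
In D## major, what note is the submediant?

B##

Degree 6 takes the letter 5 steps above D, which is B.
In major, degree 6 sits 9 semitones above the tonic. D## + 9 semitones is pitch class 1, spelled on B as B##.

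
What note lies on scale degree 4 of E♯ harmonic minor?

A#

The E# harmonic minor scale runs E# F## G# A# B# C# D##.
Degree 4 is A#.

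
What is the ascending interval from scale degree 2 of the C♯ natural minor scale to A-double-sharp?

Scale degree 2 of C# natural minor is D#.
D# up to A##: letters D→A make it a fifth; 8 semitones makes it augmented.

augmented fifth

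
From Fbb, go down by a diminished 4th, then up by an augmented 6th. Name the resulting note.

A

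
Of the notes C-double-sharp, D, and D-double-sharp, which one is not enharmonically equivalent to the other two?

In 12-tone equal temperament, enharmonic equivalents share a pitch class. C## is pitch class 2; D is pitch class 2; D## is pitch class 4.
C## and D share pitch class 2, while D## is pitch class 4.

D##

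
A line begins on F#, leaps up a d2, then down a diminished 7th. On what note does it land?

A

A diminished second up from F# is Gb (letter G, 0 semitones up).
A diminished seventh down from Gb is A (letter A, 9 semitones down).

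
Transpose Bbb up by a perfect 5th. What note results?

B up a perfect fifth is F#, so the target letter is F.
From Bbb, a perfect fifth is 7 semitones up: Fb.

Fb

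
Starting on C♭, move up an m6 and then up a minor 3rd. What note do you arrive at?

Cbb

A minor sixth up from Cb is Abb (letter A, 8 semitones up).
A minor third up from Abb is Cbb (letter C, 3 semitones up).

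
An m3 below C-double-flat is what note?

A third below C lands on the letter A.
A minor third spans 3 semitones, so Cbb moves to pitch class 7. On the letter A that is Abb.

Abb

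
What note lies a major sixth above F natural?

A sixth above F lands on the letter D.
A major sixth spans 9 semitones, so F moves to pitch class 2. On the letter D that is D.

D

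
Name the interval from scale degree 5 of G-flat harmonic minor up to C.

major seventh

Scale degree 5 of Gb harmonic minor is Db.
Db up to C: letters D→C make it a seventh; 11 semitones makes it major.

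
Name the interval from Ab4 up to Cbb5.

diminished third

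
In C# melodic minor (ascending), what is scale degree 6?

A#

The C# melodic minor (ascending) scale runs C# D# E F# G# A# B#.
Degree 6 is A#.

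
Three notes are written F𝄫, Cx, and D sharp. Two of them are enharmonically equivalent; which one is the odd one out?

In 12-tone equal temperament, enharmonic equivalents share a pitch class. Fbb is pitch class 3; C## is pitch class 2; D# is pitch class 3.
Fbb and D# share pitch class 3, while C## is pitch class 2.

C##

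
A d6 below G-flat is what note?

B

A sixth below G lands on the letter B.
A diminished sixth spans 7 semitones, so Gb moves to pitch class 11. On the letter B that is B.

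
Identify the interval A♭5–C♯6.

Counting letters A–B–C gives a third.
Ab→C# = 5 semitones, 1 wider than the major third (4), so augmented.

augmented third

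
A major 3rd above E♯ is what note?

A third above E lands on the letter G.
A major third spans 4 semitones, so E# moves to pitch class 9. On the letter G that is G##.

G##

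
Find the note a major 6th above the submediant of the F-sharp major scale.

B#

The submediant of F# major is D#.
A major sixth (9 semitones) above D# lands on the letter B, giving B#.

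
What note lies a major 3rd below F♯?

A third below F lands on the letter D.
A major third spans 4 semitones, so F# moves to pitch class 2. On the letter D that is D.

D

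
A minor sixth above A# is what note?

A sixth above A lands on the letter F.
A minor sixth spans 8 semitones, so A# moves to pitch class 6. On the letter F that is F#.

F#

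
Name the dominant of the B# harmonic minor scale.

The B# harmonic minor scale runs B# C## D# E# F## G# A##.
Degree 5 is F##.

F##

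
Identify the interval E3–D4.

The letter names run E→D, a span of 6 letter steps, so the interval is some kind of seventh.
E to D is 10 semitones. A major seventh is 11, so 10 makes it minor.

minor seventh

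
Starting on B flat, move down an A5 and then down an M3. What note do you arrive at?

An augmented fifth down from Bb is Ebb (letter E, 8 semitones down).
A major third down from Ebb is Cbb (letter C, 4 semitones down).

Cbb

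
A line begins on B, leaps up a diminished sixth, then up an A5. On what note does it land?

A diminished sixth up from B is Gb (letter G, 7 semitones up).
An augmented fifth up from Gb is D (letter D, 8 semitones up).

D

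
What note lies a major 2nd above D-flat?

Eb

A second above D lands on the letter E.
A major second spans 2 semitones, so Db moves to pitch class 3. On the letter E that is Eb.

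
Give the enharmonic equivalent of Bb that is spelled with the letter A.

A#

Bb is pitch class 10. The letter A alone is pitch class 9.
To reach pitch class 10 from A requires an offset of +1 semitone, i.e. sharp: A#.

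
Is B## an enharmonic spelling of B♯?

Two spellings are enharmonically equivalent only if they share a pitch class.
Here B## → 1, B# → 0; 0 ≠ 1, so they are not.

No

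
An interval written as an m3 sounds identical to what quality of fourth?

A minor third spans 3 semitones.
A fourth spanning 3 semitones is doubly diminished (the perfect fourth is 5).

doubly diminished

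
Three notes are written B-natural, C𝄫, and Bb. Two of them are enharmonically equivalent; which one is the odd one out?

B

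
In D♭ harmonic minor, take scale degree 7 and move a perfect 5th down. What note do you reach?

Scale degree 7 of Db harmonic minor is C.
A perfect fifth (7 semitones) below C lands on the letter F, giving F.

F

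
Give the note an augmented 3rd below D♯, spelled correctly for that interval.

Bb

A third below D lands on the letter B.
An augmented third spans 5 semitones, so D# moves to pitch class 10. On the letter B that is Bb.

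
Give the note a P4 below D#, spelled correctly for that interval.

A fourth below D lands on the letter A.
A perfect fourth spans 5 semitones, so D# moves to pitch class 10. On the letter A that is A#.

A#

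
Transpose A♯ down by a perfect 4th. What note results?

E#

A fourth below A lands on the letter E.
A perfect fourth spans 5 semitones, so A# moves to pitch class 5. On the letter E that is E#.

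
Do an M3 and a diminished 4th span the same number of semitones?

Yes

A major third spans 4 semitones; a diminished fourth spans 4.
They are enharmonically equivalent.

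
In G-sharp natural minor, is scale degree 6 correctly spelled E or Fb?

E

Each scale degree takes a distinct letter name. Degree 6 of a scale on G must use the letter E.
E and Fb are enharmonically the same pitch, but only E uses the letter E, so it is the correct spelling here.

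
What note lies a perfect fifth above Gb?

Db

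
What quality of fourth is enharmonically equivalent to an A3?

An augmented third spans 5 semitones.
A fourth spanning 5 semitones is perfect (the perfect fourth is 5).

perfect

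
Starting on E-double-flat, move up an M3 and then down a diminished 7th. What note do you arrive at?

A major third up from Ebb is Gb (letter G, 4 semitones up).
A diminished seventh down from Gb is A (letter A, 9 semitones down).

A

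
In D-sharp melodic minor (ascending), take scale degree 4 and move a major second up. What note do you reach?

A#

Scale degree 4 of D# melodic minor (ascending) is G#.
A major second (2 semitones) above G# lands on the letter A, giving A#.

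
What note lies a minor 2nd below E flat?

D

A second below E lands on the letter D.
A minor second spans 1 semitone, so Eb moves to pitch class 2. On the letter D that is D.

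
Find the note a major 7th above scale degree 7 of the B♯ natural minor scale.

G##

Scale degree 7 of B# natural minor is A#.
A major seventh (11 semitones) above A# lands on the letter G, giving G##.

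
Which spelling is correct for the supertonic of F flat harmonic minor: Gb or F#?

Gb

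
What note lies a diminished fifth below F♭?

F down a perfect fifth is Bb, so the target letter is B.
From Fb, a diminished fifth is 6 semitones down: Bb.

Bb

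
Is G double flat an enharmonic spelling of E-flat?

No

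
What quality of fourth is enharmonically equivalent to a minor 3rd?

A minor third spans 3 semitones.
A fourth spanning 3 semitones is doubly diminished (the perfect fourth is 5).

doubly diminished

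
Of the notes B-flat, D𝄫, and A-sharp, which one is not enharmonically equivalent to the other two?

Dbb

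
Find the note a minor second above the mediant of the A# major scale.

D#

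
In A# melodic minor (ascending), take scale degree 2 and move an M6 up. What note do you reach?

Scale degree 2 of A# melodic minor (ascending) is B#.
A major sixth (9 semitones) above B# lands on the letter G, giving G##.

G##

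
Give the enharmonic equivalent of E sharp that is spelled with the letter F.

Plain F sits at the same pitch as E#, so on the letter F the same pitch needs a natural: F.

F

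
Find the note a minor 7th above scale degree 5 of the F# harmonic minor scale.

B

Scale degree 5 of F# harmonic minor is C#.
A minor seventh (10 semitones) above C# lands on the letter B, giving B.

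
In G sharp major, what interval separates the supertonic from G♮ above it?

diminished seventh

The supertonic of G# major is A#.
A# up to G: letters A→G make it a seventh; 9 semitones makes it diminished.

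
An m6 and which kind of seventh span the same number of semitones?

doubly diminished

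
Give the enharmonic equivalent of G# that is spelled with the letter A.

Ab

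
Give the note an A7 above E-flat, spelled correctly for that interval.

A seventh above E lands on the letter D.
An augmented seventh spans 12 semitones, so Eb moves to pitch class 3. On the letter D that is D#.

D#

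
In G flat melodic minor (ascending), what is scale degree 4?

Cb

The Gb melodic minor (ascending) scale runs Gb Ab Bbb Cb Db Eb F.
Degree 4 is Cb.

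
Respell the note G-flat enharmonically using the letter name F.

Plain F sits 1 semitone below Gb, so on the letter F the same pitch needs a sharp: F#.

F#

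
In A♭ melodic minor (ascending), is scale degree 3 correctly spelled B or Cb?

Each scale degree takes a distinct letter name. Degree 3 of a scale on A must use the letter C.
Cb and B are enharmonically the same pitch, but only Cb uses the letter C, so it is the correct spelling here.

Cb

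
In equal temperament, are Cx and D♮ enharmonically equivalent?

Yes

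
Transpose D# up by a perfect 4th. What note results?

G#

A fourth above D lands on the letter G.
A perfect fourth spans 5 semitones, so D# moves to pitch class 8. On the letter G that is G#.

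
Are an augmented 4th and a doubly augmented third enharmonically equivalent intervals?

Yes

An augmented fourth spans 6 semitones; a doubly augmented third spans 6.
They are enharmonically equivalent.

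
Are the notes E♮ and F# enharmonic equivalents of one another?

No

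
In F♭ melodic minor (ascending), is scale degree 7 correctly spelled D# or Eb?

Each scale degree takes a distinct letter name. Degree 7 of a scale on F must use the letter E.
Eb and D# are enharmonically the same pitch, but only Eb uses the letter E, so it is the correct spelling here.

Eb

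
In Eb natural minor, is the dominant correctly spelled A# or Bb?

Bb

Each scale degree takes a distinct letter name. Degree 5 of a scale on E must use the letter B.
Bb and A# are enharmonically the same pitch, but only Bb uses the letter B, so it is the correct spelling here.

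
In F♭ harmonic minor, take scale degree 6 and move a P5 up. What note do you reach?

Scale degree 6 of Fb harmonic minor is Dbb.
A perfect fifth (7 semitones) above Dbb lands on the letter A, giving Abb.

Abb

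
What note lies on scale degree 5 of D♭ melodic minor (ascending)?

Degree 5 takes the letter 4 steps above D, which is A.
In melodic minor (ascending), degree 5 sits 7 semitones above the tonic. Db + 7 semitones is pitch class 8, spelled on A as Ab.

Ab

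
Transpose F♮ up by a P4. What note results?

F up a perfect fourth is Bb, so the target letter is B.
From F, a perfect fourth is 5 semitones up: Bb.

Bb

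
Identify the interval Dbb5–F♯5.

The letter names run D→F, a span of 2 letter steps, so the interval is some kind of third.
Dbb to F# is 6 semitones. A major third is 4, so 6 makes it doubly augmented.

doubly augmented third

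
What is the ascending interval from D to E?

The letter names run D→E, a span of 1 letter step, so the interval is some kind of second.
D to E is 2 semitones. A major second is 2, so 2 makes it major.

major second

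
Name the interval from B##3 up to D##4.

minor third

The letter names run B→D, a span of 2 letter steps, so the interval is some kind of third.
B## to D## is 3 semitones. A major third is 4, so 3 makes it minor.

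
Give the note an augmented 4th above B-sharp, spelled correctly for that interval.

E##

A fourth above B lands on the letter E.
An augmented fourth spans 6 semitones, so B# moves to pitch class 6. On the letter E that is E##.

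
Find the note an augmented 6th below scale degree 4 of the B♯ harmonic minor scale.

G

Scale degree 4 of B# harmonic minor is E#.
An augmented sixth (10 semitones) below E# lands on the letter G, giving G.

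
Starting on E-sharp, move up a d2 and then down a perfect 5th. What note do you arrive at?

Bb

A diminished second up from E# is F (letter F, 0 semitones up).
A perfect fifth down from F is Bb (letter B, 7 semitones down).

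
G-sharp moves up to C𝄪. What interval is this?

Counting letters G–A–B–C gives a fourth.
G#→C## = 6 semitones, 1 wider than the perfect fourth (5), so augmented.

augmented fourth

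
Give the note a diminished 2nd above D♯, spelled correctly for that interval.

A second above D lands on the letter E.
A diminished second spans 0 semitones, so D# moves to pitch class 3. On the letter E that is Eb.

Eb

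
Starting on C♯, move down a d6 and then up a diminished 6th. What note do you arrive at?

C#

A diminished sixth down from C# is E## (letter E, 7 semitones down).
A diminished sixth up from E## is C# (letter C, 7 semitones up).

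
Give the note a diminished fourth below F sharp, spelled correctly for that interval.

C##

F down a perfect fourth is C, so the target letter is C.
From F#, a diminished fourth is 4 semitones down: C##.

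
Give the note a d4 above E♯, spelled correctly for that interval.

A fourth above E lands on the letter A.
A diminished fourth spans 4 semitones, so E# moves to pitch class 9. On the letter A that is A.

A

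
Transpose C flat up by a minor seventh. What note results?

Bbb

A seventh above C lands on the letter B.
A minor seventh spans 10 semitones, so Cb moves to pitch class 9. On the letter B that is Bbb.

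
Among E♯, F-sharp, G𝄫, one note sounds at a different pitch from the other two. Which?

In 12-tone equal temperament, enharmonic equivalents share a pitch class. E# is pitch class 5; F# is pitch class 6; Gbb is pitch class 5.
E# and Gbb share pitch class 5, while F# is pitch class 6.

F#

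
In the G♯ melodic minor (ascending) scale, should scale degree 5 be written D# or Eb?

D#

Each scale degree takes a distinct letter name. Degree 5 of a scale on G must use the letter D.
D# and Eb are enharmonically the same pitch, but only D# uses the letter D, so it is the correct spelling here.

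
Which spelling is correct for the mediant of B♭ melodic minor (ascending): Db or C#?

Db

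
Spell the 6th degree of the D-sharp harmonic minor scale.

B

Degree 6 takes the letter 5 steps above D, which is B.
In harmonic minor, degree 6 sits 8 semitones above the tonic. D# + 8 semitones is pitch class 11, spelled on B as B.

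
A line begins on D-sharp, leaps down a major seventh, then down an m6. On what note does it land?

G#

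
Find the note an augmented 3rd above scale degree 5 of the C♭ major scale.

Scale degree 5 of Cb major is Gb.
An augmented third (5 semitones) above Gb lands on the letter B, giving B.

B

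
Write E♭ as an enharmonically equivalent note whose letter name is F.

Fbb

Eb is pitch class 3. The letter F alone is pitch class 5.
To reach pitch class 3 from F requires an offset of -2 semitones, i.e. double flat: Fbb.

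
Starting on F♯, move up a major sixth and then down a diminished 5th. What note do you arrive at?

G##

A major sixth up from F# is D# (letter D, 9 semitones up).
A diminished fifth down from D# is G## (letter G, 6 semitones down).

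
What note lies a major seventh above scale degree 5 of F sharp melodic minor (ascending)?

B#

Scale degree 5 of F# melodic minor (ascending) is C#.
A major seventh (11 semitones) above C# lands on the letter B, giving B#.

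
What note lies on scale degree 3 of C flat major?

Eb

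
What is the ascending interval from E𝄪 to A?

doubly diminished fourth

Counting letters E–F–G–A gives a fourth.
E##→A = 3 semitones, 2 narrower than the perfect fourth (5), so doubly diminished.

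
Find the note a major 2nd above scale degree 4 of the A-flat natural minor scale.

Eb

Scale degree 4 of Ab natural minor is Db.
A major second (2 semitones) above Db lands on the letter E, giving Eb.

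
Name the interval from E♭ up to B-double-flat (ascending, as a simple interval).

Counting letters E–F–G–A–B gives a fifth.
Eb→Bbb = 6 semitones, 1 narrower than the perfect fifth (7), so diminished.

diminished fifth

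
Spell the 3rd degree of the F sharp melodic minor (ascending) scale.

A

Degree 3 takes the letter 2 steps above F, which is A.
In melodic minor (ascending), degree 3 sits 3 semitones above the tonic. F# + 3 semitones is pitch class 9, spelled on A as A.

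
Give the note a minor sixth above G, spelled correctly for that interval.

Eb

G up a major sixth is E, so the target letter is E.
From G, a minor sixth is 8 semitones up: Eb.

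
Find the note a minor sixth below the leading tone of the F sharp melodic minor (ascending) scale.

The leading tone of F# melodic minor (ascending) is E#.
A minor sixth (8 semitones) below E# lands on the letter G, giving G##.

G##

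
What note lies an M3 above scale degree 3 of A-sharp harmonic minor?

Scale degree 3 of A# harmonic minor is C#.
A major third (4 semitones) above C# lands on the letter E, giving E#.

E#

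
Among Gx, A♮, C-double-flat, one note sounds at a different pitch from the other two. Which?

In 12-tone equal temperament, enharmonic equivalents share a pitch class. G## is pitch class 9; A is pitch class 9; Cbb is pitch class 10.
G## and A share pitch class 9, while Cbb is pitch class 10.

Cbb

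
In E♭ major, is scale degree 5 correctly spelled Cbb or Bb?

Each scale degree takes a distinct letter name. Degree 5 of a scale on E must use the letter B.
Bb and Cbb are enharmonically the same pitch, but only Bb uses the letter B, so it is the correct spelling here.

Bb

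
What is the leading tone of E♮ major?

D#

Degree 7 takes the letter 6 steps above E, which is D.
In major, degree 7 sits 11 semitones above the tonic. E + 11 semitones is pitch class 3, spelled on D as D#.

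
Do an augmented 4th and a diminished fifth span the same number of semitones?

Yes

An augmented fourth spans 6 semitones; a diminished fifth spans 6.
They are enharmonically equivalent.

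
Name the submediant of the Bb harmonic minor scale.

Gb

The Bb harmonic minor scale runs Bb C Db Eb F Gb A.
Degree 6 is Gb.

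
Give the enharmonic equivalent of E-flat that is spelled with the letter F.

Fbb

Eb is pitch class 3. The letter F alone is pitch class 5.
To reach pitch class 3 from F requires an offset of -2 semitones, i.e. double flat: Fbb.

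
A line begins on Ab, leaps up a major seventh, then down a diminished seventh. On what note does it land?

A#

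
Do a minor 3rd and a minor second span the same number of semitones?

No

A minor third spans 3 semitones; a minor second spans 1.
The spans differ, so they are not enharmonic equivalents.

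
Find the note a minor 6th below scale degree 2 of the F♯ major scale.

Scale degree 2 of F# major is G#.
A minor sixth (8 semitones) below G# lands on the letter B, giving B#.

B#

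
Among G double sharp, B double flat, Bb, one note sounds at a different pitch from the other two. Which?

Bb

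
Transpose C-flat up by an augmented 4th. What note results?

F

A fourth above C lands on the letter F.
An augmented fourth spans 6 semitones, so Cb moves to pitch class 5. On the letter F that is F.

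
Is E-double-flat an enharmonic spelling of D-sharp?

Ebb is pitch class 2; D# is pitch class 3.
The pitch classes differ (2 vs. 3), so they are not enharmonic equivalents.

No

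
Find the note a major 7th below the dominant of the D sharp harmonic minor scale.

The dominant of D# harmonic minor is A#.
A major seventh (11 semitones) below A# lands on the letter B, giving B.

B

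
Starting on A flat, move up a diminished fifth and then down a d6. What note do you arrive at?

G

A diminished fifth up from Ab is Ebb (letter E, 6 semitones up).
A diminished sixth down from Ebb is G (letter G, 7 semitones down).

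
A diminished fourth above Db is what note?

A fourth above D lands on the letter G.
A diminished fourth spans 4 semitones, so Db moves to pitch class 5. On the letter G that is Gbb.

Gbb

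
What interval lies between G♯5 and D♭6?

Counting letters G–A–B–C–D gives a fifth.
G#→Db = 5 semitones, 2 narrower than the perfect fifth (7), so doubly diminished.

doubly diminished fifth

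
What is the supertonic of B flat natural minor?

C

Degree 2 takes the letter 1 step above B, which is C.
In natural minor, degree 2 sits 2 semitones above the tonic. Bb + 2 semitones is pitch class 0, spelled on C as C.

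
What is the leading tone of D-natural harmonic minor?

C#

The D harmonic minor scale runs D E F G A Bb C#.
Degree 7 is C#.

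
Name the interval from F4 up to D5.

major sixth

The letter names run F→D, a span of 5 letter steps, so the interval is some kind of sixth.
F to D is 9 semitones. A major sixth is 9, so 9 makes it major.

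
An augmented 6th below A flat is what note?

Cbb

A down a major sixth is C, so the target letter is C.
From Ab, an augmented sixth is 10 semitones down: Cbb.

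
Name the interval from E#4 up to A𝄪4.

augmented fourth

The letter names run E→A, a span of 3 letter steps, so the interval is some kind of fourth.
E# to A## is 6 semitones. A perfect fourth is 5, so 6 makes it augmented.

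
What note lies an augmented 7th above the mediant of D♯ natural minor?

E##

The mediant of D# natural minor is F#.
An augmented seventh (12 semitones) above F# lands on the letter E, giving E##.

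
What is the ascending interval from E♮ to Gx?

augmented third

The letter names run E→G, a span of 2 letter steps, so the interval is some kind of third.
E to G## is 5 semitones. A major third is 4, so 5 makes it augmented.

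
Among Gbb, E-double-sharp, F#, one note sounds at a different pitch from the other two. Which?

In 12-tone equal temperament, enharmonic equivalents share a pitch class. Gbb is pitch class 5; E## is pitch class 6; F# is pitch class 6.
E## and F# share pitch class 6, while Gbb is pitch class 5.

Gbb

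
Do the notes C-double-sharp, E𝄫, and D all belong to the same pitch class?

C## = pitch class 2 and Ebb = pitch class 2 and D = pitch class 2 — the same pitch class, so they are enharmonic equivalents.

Yes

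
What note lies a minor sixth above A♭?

A up a major sixth is F#, so the target letter is F.
From Ab, a minor sixth is 8 semitones up: Fb.

Fb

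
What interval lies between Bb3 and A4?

The letter names run B→A, a span of 6 letter steps, so the interval is some kind of seventh.
Bb to A is 11 semitones. A major seventh is 11, so 11 makes it major.

major seventh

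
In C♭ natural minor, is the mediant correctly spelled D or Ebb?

Each scale degree takes a distinct letter name. Degree 3 of a scale on C must use the letter E.
Ebb and D are enharmonically the same pitch, but only Ebb uses the letter E, so it is the correct spelling here.

Ebb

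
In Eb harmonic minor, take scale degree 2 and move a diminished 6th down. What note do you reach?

Scale degree 2 of Eb harmonic minor is F.
A diminished sixth (7 semitones) below F lands on the letter A, giving A#.

A#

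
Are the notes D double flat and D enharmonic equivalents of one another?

No

Dbb is pitch class 0; D is pitch class 2.
The pitch classes differ (0 vs. 2), so they are not enharmonic equivalents.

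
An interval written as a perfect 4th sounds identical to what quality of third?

A perfect fourth spans 5 semitones.
A third spanning 5 semitones is augmented (the major third is 4).

augmented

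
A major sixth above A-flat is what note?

F

A up a major sixth is F#, so the target letter is F.
From Ab, a major sixth is 9 semitones up: F.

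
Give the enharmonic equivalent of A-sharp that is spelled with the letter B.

A# is pitch class 10. The letter B alone is pitch class 11.
To reach pitch class 10 from B requires an offset of -1 semitone, i.e. flat: Bb.

Bb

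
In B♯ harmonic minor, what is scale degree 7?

The B# harmonic minor scale runs B# C## D# E# F## G# A##.
Degree 7 is A##.

A##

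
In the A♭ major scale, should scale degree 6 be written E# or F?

F

Each scale degree takes a distinct letter name. Degree 6 of a scale on A must use the letter F.
F and E# are enharmonically the same pitch, but only F uses the letter F, so it is the correct spelling here.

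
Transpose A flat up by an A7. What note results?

A up a major seventh is G#, so the target letter is G.
From Ab, an augmented seventh is 12 semitones up: G#.

G#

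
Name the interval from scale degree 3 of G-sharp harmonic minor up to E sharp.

augmented fourth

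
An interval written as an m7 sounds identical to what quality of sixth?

A minor seventh spans 10 semitones.
A sixth spanning 10 semitones is augmented (the major sixth is 9).

augmented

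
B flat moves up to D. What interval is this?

The letter names run B→D, a span of 2 letter steps, so the interval is some kind of third.
Bb to D is 4 semitones. A major third is 4, so 4 makes it major.

major third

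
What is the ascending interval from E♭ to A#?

doubly augmented fourth

The letter names run E→A, a span of 3 letter steps, so the interval is some kind of fourth.
Eb to A# is 7 semitones. A perfect fourth is 5, so 7 makes it doubly augmented.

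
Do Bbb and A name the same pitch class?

Bbb = pitch class 9 and A = pitch class 9 — the same pitch class, so they are enharmonic equivalents.

Yes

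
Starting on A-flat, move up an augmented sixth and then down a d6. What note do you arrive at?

An augmented sixth up from Ab is F# (letter F, 10 semitones up).
A diminished sixth down from F# is A## (letter A, 7 semitones down).

A##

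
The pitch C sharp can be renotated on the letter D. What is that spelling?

Db

Plain D sits 1 semitone above C#, so on the letter D the same pitch needs a flat: Db.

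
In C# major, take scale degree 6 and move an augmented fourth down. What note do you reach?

E

Scale degree 6 of C# major is A#.
An augmented fourth (6 semitones) below A# lands on the letter E, giving E.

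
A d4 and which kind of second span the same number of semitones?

A diminished fourth spans 4 semitones.
A second spanning 4 semitones is doubly augmented (the major second is 2).

doubly augmented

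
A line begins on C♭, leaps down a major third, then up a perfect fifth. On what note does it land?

A major third down from Cb is Abb (letter A, 4 semitones down).
A perfect fifth up from Abb is Ebb (letter E, 7 semitones up).

Ebb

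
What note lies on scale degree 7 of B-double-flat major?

The Bbb major scale runs Bbb Cb Db Ebb Fb Gb Ab.
Degree 7 is Ab.

Ab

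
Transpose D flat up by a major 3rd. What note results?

F

A third above D lands on the letter F.
A major third spans 4 semitones, so Db moves to pitch class 5. On the letter F that is F.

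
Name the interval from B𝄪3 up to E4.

Counting letters B–C–D–E gives a fourth.
B##→E = 3 semitones, 2 narrower than the perfect fourth (5), so doubly diminished.

doubly diminished fourth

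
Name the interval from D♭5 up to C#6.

augmented seventh

Counting letters D–E–F–G–A–B–C gives a seventh.
Db→C# = 12 semitones, 1 wider than the major seventh (11), so augmented.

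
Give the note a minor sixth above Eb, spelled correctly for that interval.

Cb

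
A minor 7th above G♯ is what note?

A seventh above G lands on the letter F.
A minor seventh spans 10 semitones, so G# moves to pitch class 6. On the letter F that is F#.

F#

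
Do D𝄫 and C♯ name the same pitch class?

Two spellings are enharmonically equivalent only if they share a pitch class.
Here Dbb → 0, C# → 1; 0 ≠ 1, so they are not.

No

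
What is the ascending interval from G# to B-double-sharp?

Counting letters G–A–B gives a third.
G#→B## = 5 semitones, 1 wider than the major third (4), so augmented.

augmented third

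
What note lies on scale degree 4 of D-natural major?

Degree 4 takes the letter 3 steps above D, which is G.
In major, degree 4 sits 5 semitones above the tonic. D + 5 semitones is pitch class 7, spelled on G as G.

G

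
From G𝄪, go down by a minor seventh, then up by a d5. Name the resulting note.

E#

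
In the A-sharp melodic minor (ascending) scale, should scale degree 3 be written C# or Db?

C#

Each scale degree takes a distinct letter name. Degree 3 of a scale on A must use the letter C.
C# and Db are enharmonically the same pitch, but only C# uses the letter C, so it is the correct spelling here.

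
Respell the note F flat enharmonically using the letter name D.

D##

Plain D sits 2 semitones below Fb, so on the letter D the same pitch needs a double sharp: D##.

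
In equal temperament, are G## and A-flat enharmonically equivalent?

No

G## is pitch class 9; Ab is pitch class 8.
The pitch classes differ (9 vs. 8), so they are not enharmonic equivalents.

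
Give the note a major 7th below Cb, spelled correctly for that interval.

Dbb

A seventh below C lands on the letter D.
A major seventh spans 11 semitones, so Cb moves to pitch class 0. On the letter D that is Dbb.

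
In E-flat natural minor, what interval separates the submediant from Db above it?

major second

The submediant of Eb natural minor is Cb.
Cb up to Db: letters C→D make it a second; 2 semitones makes it major.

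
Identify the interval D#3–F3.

Counting letters D–E–F gives a third.
D#→F = 2 semitones, 2 narrower than the major third (4), so diminished.

diminished third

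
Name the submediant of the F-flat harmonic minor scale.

Degree 6 takes the letter 5 steps above F, which is D.
In harmonic minor, degree 6 sits 8 semitones above the tonic. Fb + 8 semitones is pitch class 0, spelled on D as Dbb.

Dbb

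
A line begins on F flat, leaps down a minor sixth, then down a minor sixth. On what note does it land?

C

A minor sixth down from Fb is Ab (letter A, 8 semitones down).
A minor sixth down from Ab is C (letter C, 8 semitones down).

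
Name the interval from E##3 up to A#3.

diminished fourth

The letter names run E→A, a span of 3 letter steps, so the interval is some kind of fourth.
E## to A# is 4 semitones. A perfect fourth is 5, so 4 makes it diminished.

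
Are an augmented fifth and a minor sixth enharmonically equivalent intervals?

Yes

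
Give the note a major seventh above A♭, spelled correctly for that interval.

G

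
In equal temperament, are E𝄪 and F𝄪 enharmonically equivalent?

No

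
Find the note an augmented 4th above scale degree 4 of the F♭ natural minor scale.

Scale degree 4 of Fb natural minor is Bbb.
An augmented fourth (6 semitones) above Bbb lands on the letter E, giving Eb.

Eb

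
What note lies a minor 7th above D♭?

Cb

A seventh above D lands on the letter C.
A minor seventh spans 10 semitones, so Db moves to pitch class 11. On the letter C that is Cb.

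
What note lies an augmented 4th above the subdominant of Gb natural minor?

F

The subdominant of Gb natural minor is Cb.
An augmented fourth (6 semitones) above Cb lands on the letter F, giving F.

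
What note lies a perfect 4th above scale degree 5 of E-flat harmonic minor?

Eb

Scale degree 5 of Eb harmonic minor is Bb.
A perfect fourth (5 semitones) above Bb lands on the letter E, giving Eb.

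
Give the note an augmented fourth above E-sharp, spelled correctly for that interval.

E up a perfect fourth is A, so the target letter is A.
From E#, an augmented fourth is 6 semitones up: A##.

A##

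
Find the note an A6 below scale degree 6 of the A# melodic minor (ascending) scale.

Scale degree 6 of A# melodic minor (ascending) is F##.
An augmented sixth (10 semitones) below F## lands on the letter A, giving A.

A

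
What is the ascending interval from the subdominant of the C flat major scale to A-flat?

The subdominant of Cb major is Fb.
Fb up to Ab: letters F→A make it a third; 4 semitones makes it major.

major third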